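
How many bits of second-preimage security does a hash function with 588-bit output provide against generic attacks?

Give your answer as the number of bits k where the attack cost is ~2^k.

Step 1: The hash has a 588-bit output.
Step 2: Second-preimage resistance means: given a specific input x, it should be infeasible to find a different y with h(y) = h(x).
With a 588-bit output, a generic search for a second preimage costs about 2^588 evaluations (each trial matches the fixed target with probability 2^-588).
Step 3: Security level = 588 bits.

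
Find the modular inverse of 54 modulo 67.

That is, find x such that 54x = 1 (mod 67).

Step 1: We need x such that 54 * x = 1 (mod 67).
Step 2: Using the extended Euclidean algorithm or trial:
  54 * 36 = 1944 = 29 * 67 + 1.
Step 3: Since 1944 mod 67 = 1, the inverse is x = 36.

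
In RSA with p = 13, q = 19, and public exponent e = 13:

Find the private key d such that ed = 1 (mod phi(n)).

Step 1: n = 13 * 19 = 247.
Step 2: phi(n) = 12 * 18 = 216.
Step 3: Find d such that 13 * d = 1 (mod 216).
Step 4: d = 13^(-1) mod 216 = 133.
Verification: 13 * 133 = 1729 = 8 * 216 + 1.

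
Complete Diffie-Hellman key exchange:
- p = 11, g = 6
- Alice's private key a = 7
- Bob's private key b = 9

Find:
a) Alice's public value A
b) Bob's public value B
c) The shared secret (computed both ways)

Step 1: A = g^a mod p = 6^7 mod 11 = 8.
Step 2: B = g^b mod p = 6^9 mod 11 = 2.
Step 3: Alice computes s = B^a mod p = 2^7 mod 11 = 7.
Step 4: Bob computes s = A^b mod p = 8^9 mod 11 = 7.
Both sides agree: shared secret = 7.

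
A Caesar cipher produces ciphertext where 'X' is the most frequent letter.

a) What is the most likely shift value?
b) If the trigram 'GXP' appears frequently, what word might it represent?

Step 1: In English, 'E' is the most frequent letter (12.7%).
Step 2: The most frequent ciphertext letter is 'X' (position 23).
Step 3: Shift = (23 - 4) mod 26 = 19.
Step 4: Decrypt 'GXP' by shifting back 19:
  G -> N
  X -> E
  P -> W
Step 5: 'GXP' decrypts to 'NEW'.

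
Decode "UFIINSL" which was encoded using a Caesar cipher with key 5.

Step 1: Reverse the shift by subtracting 5 from each letter position.
  U (position 20) -> position (20-5) mod 26 = 15 -> P
  F (position 5) -> position (5-5) mod 26 = 0 -> A
  I (position 8) -> position (8-5) mod 26 = 3 -> D
  I (position 8) -> position (8-5) mod 26 = 3 -> D
  N (position 13) -> position (13-5) mod 26 = 8 -> I
  S (position 18) -> position (18-5) mod 26 = 13 -> N
  L (position 11) -> position (11-5) mod 26 = 6 -> G
Decrypted message: PADDING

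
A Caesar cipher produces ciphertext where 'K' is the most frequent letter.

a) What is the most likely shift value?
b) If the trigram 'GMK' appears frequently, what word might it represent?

Step 1: In English, 'E' is the most frequent letter (12.7%).
Step 2: The most frequent ciphertext letter is 'K' (position 10).
Step 3: Shift = (10 - 4) mod 26 = 6.
Step 4: Decrypt 'GMK' by shifting back 6:
  G -> A
  M -> G
  K -> E
Step 5: 'GMK' decrypts to 'AGE'.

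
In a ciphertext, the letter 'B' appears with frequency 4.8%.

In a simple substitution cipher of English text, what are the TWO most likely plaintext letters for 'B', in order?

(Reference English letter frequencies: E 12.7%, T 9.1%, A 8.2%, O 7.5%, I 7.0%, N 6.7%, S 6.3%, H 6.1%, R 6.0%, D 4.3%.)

Step 1: Observed frequency of 'B' is 4.8%.
Step 2: Compute distances to each reference frequency and sort:
  D (4.3%): difference = 0.5% <-- BEST
  R (6.0%): difference = 1.2% <-- RUNNER-UP
  H (6.1%): difference = 1.3%
  S (6.3%): difference = 1.5%
  N (6.7%): difference = 1.9%
Step 3: Most likely is 'D' (4.3%, diff 0.5%); second most likely is 'R' (6.0%, diff 1.2%).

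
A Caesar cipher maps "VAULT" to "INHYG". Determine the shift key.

Step 1: Compare first letters: V (position 21) -> I (position 8).
Step 2: Shift = (8 - 21) mod 26 = 13.
The shift value is 13.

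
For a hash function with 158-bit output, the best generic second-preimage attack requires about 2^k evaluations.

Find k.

Step 1: The hash has a 158-bit output.
Step 2: Second-preimage resistance means: given a specific input x, it should be infeasible to find a different y with h(y) = h(x).
With a 158-bit output, a generic search for a second preimage costs about 2^158 evaluations (each trial matches the fixed target with probability 2^-158).
Step 3: Security level = 158 bits.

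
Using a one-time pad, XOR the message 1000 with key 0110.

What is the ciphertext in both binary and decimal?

Step 1: Write out the XOR operation bit by bit:
  Message: 1000
  Key:     0110
  XOR:     1110
Step 2: Convert to decimal: 1110 = 14.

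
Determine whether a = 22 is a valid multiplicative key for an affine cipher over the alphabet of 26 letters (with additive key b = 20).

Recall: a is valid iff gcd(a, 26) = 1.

Step 1: Compute gcd(22, 26).
Step 2: gcd(22, 26) = 2.
Since gcd = 2 != 1, 22 shares a common factor with 26, so it cannot be used.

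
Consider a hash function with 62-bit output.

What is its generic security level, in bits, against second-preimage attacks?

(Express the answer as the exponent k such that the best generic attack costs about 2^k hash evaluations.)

Step 1: The hash has a 62-bit output.
Step 2: Second-preimage resistance means: given a specific input x, it should be infeasible to find a different y with h(y) = h(x).
With a 62-bit output, a generic search for a second preimage costs about 2^62 evaluations (each trial matches the fixed target with probability 2^-62).
Step 3: Security level = 62 bits.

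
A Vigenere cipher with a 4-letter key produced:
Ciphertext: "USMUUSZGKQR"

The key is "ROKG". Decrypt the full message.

Step 1: Key 'ROKG' has length 4. Extended key: ROKGROKGROK
Step 2: Decrypt each position:
  U(20) - R(17) = 3 = D
  S(18) - O(14) = 4 = E
  M(12) - K(10) = 2 = C
  U(20) - G(6) = 14 = O
  U(20) - R(17) = 3 = D
  S(18) - O(14) = 4 = E
  Z(25) - K(10) = 15 = P
  G(6) - G(6) = 0 = A
  K(10) - R(17) = 19 = T
  Q(16) - O(14) = 2 = C
  R(17) - K(10) = 7 = H
Plaintext: DECODEPATCH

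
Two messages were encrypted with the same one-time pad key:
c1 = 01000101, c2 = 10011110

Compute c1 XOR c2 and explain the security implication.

Step 1: c1 XOR c2 = (m1 XOR k) XOR (m2 XOR k).
Step 2: By XOR associativity/commutativity: = m1 XOR m2 XOR k XOR k = m1 XOR m2.
Step 3: 01000101 XOR 10011110 = 11011011 = 219.
Step 4: The key cancels out! An attacker learns m1 XOR m2 = 219, revealing the relationship between plaintexts.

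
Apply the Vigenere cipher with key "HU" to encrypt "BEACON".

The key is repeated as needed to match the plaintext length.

Step 1: Repeat key to match plaintext length:
  Plaintext: BEACON
  Key:       HUHUHU
Step 2: Encrypt each letter:
  B(1) + H(7) = (1+7) mod 26 = 8 = I
  E(4) + U(20) = (4+20) mod 26 = 24 = Y
  A(0) + H(7) = (0+7) mod 26 = 7 = H
  C(2) + U(20) = (2+20) mod 26 = 22 = W
  O(14) + H(7) = (14+7) mod 26 = 21 = V
  N(13) + U(20) = (13+20) mod 26 = 7 = H
Ciphertext: IYHWVH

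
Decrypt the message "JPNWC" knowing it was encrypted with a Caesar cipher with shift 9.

Step 1: Reverse the shift by subtracting 9 from each letter position.
  J (position 9) -> position (9-9) mod 26 = 0 -> A
  P (position 15) -> position (15-9) mod 26 = 6 -> G
  N (position 13) -> position (13-9) mod 26 = 4 -> E
  W (position 22) -> position (22-9) mod 26 = 13 -> N
  C (position 2) -> position (2-9) mod 26 = 19 -> T
Decrypted message: AGENT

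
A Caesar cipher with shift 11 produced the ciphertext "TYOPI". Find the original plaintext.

Step 1: Reverse the shift by subtracting 11 from each letter position.
  T (position 19) -> position (19-11) mod 26 = 8 -> I
  Y (position 24) -> position (24-11) mod 26 = 13 -> N
  O (position 14) -> position (14-11) mod 26 = 3 -> D
  P (position 15) -> position (15-11) mod 26 = 4 -> E
  I (position 8) -> position (8-11) mod 26 = 23 -> X
Decrypted message: INDEX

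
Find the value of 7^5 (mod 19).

Step 1: Compute 7^5 mod 19 step by step, reducing modulo 19 at each step.
  7^1 mod 19 = 7
  7^2 mod 19 = (7 * 7) mod 19 = 11
  7^3 mod 19 = (11 * 7) mod 19 = 1
  7^4 mod 19 = (1 * 7) mod 19 = 7
  7^5 mod 19 = (7 * 7) mod 19 = 11
Step 2: Result = 11.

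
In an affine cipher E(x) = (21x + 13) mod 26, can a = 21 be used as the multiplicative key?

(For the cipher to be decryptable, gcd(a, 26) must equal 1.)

Step 1: Compute gcd(21, 26).
Step 2: gcd(21, 26) = 1.
Since gcd = 1, 21 is coprime with 26, so it is a valid key.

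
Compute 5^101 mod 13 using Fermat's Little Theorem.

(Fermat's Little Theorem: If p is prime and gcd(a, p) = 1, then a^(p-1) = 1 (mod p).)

Step 1: Since 13 is prime, by Fermat's Little Theorem: 5^12 = 1 (mod 13).
Step 2: Reduce exponent: 101 mod 12 = 5.
Step 3: So 5^101 = 5^5 (mod 13).
Step 4: 5^5 mod 13 = 5.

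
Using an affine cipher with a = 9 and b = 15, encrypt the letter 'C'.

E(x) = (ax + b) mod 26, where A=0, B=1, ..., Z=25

Step 1: Convert 'C' to number: x = 2.
Step 2: E(2) = (9 * 2 + 15) mod 26 = 33 mod 26 = 7.
Step 3: Convert 7 back to letter: H.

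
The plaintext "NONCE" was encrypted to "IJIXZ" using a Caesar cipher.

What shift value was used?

Step 1: Compare first letters: N (position 13) -> I (position 8).
Step 2: Shift = (8 - 13) mod 26 = 21.
The shift value is 21.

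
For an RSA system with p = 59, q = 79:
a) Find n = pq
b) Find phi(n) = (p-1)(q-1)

Step 1: n = p * q = 59 * 79 = 4661.
Step 2: phi(n) = (p-1)(q-1) = 58 * 78 = 4524.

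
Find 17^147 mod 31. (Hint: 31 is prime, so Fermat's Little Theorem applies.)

Step 1: Since 31 is prime, by Fermat's Little Theorem: 17^30 = 1 (mod 31).
Step 2: Reduce exponent: 147 mod 30 = 27.
Step 3: So 17^147 = 17^27 (mod 31).
Step 4: 17^27 mod 31 = 29.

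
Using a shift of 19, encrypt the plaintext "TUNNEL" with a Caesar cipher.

Step 1: For each letter, shift forward by 19 positions (mod 26).
  T (position 19) -> position (19+19) mod 26 = 12 -> M
  U (position 20) -> position (20+19) mod 26 = 13 -> N
  N (position 13) -> position (13+19) mod 26 = 6 -> G
  N (position 13) -> position (13+19) mod 26 = 6 -> G
  E (position 4) -> position (4+19) mod 26 = 23 -> X
  L (position 11) -> position (11+19) mod 26 = 4 -> E
Result: MNGGXE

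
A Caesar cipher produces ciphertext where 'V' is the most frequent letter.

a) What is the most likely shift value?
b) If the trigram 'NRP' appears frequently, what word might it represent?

Step 1: In English, 'E' is the most frequent letter (12.7%).
Step 2: The most frequent ciphertext letter is 'V' (position 21).
Step 3: Shift = (21 - 4) mod 26 = 17.
Step 4: Decrypt 'NRP' by shifting back 17:
  N -> W
  R -> A
  P -> Y
Step 5: 'NRP' decrypts to 'WAY'.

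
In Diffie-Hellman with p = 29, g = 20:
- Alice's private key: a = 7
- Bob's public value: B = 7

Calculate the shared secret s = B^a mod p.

Step 1: s = B^a mod p = 7^7 mod 29.
  7^1 mod 29 = 7
  7^2 mod 29 = (7 * 7) mod 29 = 20
  7^3 mod 29 = (20 * 7) mod 29 = 24
  7^4 mod 29 = (24 * 7) mod 29 = 23
  7^5 mod 29 = (23 * 7) mod 29 = 16
  7^6 mod 29 = (16 * 7) mod 29 = 25
  7^7 mod 29 = (25 * 7) mod 29 = 1
Result: shared secret = 1.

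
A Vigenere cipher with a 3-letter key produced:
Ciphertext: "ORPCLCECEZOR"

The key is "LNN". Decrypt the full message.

Step 1: Key 'LNN' has length 3. Extended key: LNNLNNLNNLNN
Step 2: Decrypt each position:
  O(14) - L(11) = 3 = D
  R(17) - N(13) = 4 = E
  P(15) - N(13) = 2 = C
  C(2) - L(11) = 17 = R
  L(11) - N(13) = 24 = Y
  C(2) - N(13) = 15 = P
  E(4) - L(11) = 19 = T
  C(2) - N(13) = 15 = P
  E(4) - N(13) = 17 = R
  Z(25) - L(11) = 14 = O
  O(14) - N(13) = 1 = B
  R(17) - N(13) = 4 = E
Plaintext: DECRYPTPROBE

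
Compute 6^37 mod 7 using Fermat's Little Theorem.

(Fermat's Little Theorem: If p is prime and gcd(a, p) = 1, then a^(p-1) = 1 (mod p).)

Step 1: Since 7 is prime, by Fermat's Little Theorem: 6^6 = 1 (mod 7).
Step 2: Reduce exponent: 37 mod 6 = 1.
Step 3: So 6^37 = 6^1 (mod 7).
Step 4: 6^1 mod 7 = 6.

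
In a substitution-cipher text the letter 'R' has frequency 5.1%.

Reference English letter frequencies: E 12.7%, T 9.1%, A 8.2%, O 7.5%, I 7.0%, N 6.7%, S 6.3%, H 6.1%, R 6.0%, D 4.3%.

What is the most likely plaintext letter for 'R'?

Step 1: The observed frequency is 5.1%.
Step 2: Compare with English frequencies:
  E: 12.7% (difference: 7.6%)
  T: 9.1% (difference: 4.0%)
  A: 8.2% (difference: 3.1%)
  O: 7.5% (difference: 2.4%)
  I: 7.0% (difference: 1.9%)
  N: 6.7% (difference: 1.6%)
  S: 6.3% (difference: 1.2%)
  H: 6.1% (difference: 1.0%)
  R: 6.0% (difference: 0.9%)
  D: 4.3% (difference: 0.8%) <-- closest
Step 3: 'R' most likely represents 'D' (frequency 4.3%).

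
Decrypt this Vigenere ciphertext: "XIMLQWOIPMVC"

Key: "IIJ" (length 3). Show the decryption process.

Step 1: Key 'IIJ' has length 3. Extended key: IIJIIJIIJIIJ
Step 2: Decrypt each position:
  X(23) - I(8) = 15 = P
  I(8) - I(8) = 0 = A
  M(12) - J(9) = 3 = D
  L(11) - I(8) = 3 = D
  Q(16) - I(8) = 8 = I
  W(22) - J(9) = 13 = N
  O(14) - I(8) = 6 = G
  I(8) - I(8) = 0 = A
  P(15) - J(9) = 6 = G
  M(12) - I(8) = 4 = E
  V(21) - I(8) = 13 = N
  C(2) - J(9) = 19 = T
Plaintext: PADDINGAGENT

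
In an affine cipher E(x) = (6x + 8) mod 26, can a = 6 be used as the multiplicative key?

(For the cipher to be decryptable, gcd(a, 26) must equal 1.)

Step 1: Compute gcd(6, 26).
Step 2: gcd(6, 26) = 2.
Since gcd = 2 != 1, 6 shares a common factor with 26, so it cannot be used.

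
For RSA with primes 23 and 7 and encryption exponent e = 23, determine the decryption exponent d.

Step 1: n = 23 * 7 = 161.
Step 2: phi(n) = 22 * 6 = 132.
Step 3: Find d such that 23 * d = 1 (mod 132).
Step 4: d = 23^(-1) mod 132 = 23.
Verification: 23 * 23 = 529 = 4 * 132 + 1.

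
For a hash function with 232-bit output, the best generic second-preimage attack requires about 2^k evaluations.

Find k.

Step 1: The hash has a 232-bit output.
Step 2: Second-preimage resistance means: given a specific input x, it should be infeasible to find a different y with h(y) = h(x).
With a 232-bit output, a generic search for a second preimage costs about 2^232 evaluations (each trial matches the fixed target with probability 2^-232).
Step 3: Security level = 232 bits.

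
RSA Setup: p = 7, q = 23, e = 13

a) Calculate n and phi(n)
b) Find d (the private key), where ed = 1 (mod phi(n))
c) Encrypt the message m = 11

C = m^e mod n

Step 1: n = 7 * 23 = 161.
Step 2: phi(n) = (7-1)(23-1) = 6 * 22 = 132.
Step 3: Find d = 13^(-1) mod 132 = 61.
  Verify: 13 * 61 = 793 = 1 (mod 132).
Step 4: C = 11^13 mod 161 = 109.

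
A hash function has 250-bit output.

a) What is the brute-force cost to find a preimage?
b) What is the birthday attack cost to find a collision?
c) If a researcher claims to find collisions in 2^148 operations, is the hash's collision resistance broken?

Step 1: Preimage resistance requires brute-force of 2^250 operations.
Step 2: Collision resistance (birthday bound) = 2^(250/2) = 2^125.
Step 3: The claimed attack costs 2^148 operations.
Step 4: Since 2^148 >= 2^125, the claimed attack is no faster than the generic birthday attack, so this does not break collision resistance.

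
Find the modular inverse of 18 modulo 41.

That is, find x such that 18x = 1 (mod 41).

Step 1: We need x such that 18 * x = 1 (mod 41).
Step 2: Using the extended Euclidean algorithm or trial:
  18 * 16 = 288 = 7 * 41 + 1.
Step 3: Since 288 mod 41 = 1, the inverse is x = 16.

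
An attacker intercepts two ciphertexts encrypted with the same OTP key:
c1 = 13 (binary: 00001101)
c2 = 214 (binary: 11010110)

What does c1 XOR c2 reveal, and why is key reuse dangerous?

Step 1: c1 XOR c2 = (m1 XOR k) XOR (m2 XOR k).
Step 2: By XOR associativity/commutativity: = m1 XOR m2 XOR k XOR k = m1 XOR m2.
Step 3: 00001101 XOR 11010110 = 11011011 = 219.
Step 4: The key cancels out! An attacker learns m1 XOR m2 = 219, revealing the relationship between plaintexts.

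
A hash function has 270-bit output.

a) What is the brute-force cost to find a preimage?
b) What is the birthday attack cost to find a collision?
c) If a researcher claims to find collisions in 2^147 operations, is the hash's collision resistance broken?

Step 1: Preimage resistance requires brute-force of 2^270 operations.
Step 2: Collision resistance (birthday bound) = 2^(270/2) = 2^135.
Step 3: The claimed attack costs 2^147 operations.
Step 4: Since 2^147 >= 2^135, the claimed attack is no faster than the generic birthday attack, so this does not break collision resistance.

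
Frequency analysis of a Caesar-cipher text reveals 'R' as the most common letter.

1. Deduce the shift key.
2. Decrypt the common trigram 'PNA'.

Step 1: In English, 'E' is the most frequent letter (12.7%).
Step 2: The most frequent ciphertext letter is 'R' (position 17).
Step 3: Shift = (17 - 4) mod 26 = 13.
Step 4: Decrypt 'PNA' by shifting back 13:
  P -> C
  N -> A
  A -> N
Step 5: 'PNA' decrypts to 'CAN'.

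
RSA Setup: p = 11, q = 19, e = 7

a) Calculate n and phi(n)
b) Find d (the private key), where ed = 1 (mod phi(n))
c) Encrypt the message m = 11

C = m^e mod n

Step 1: n = 11 * 19 = 209.
Step 2: phi(n) = (11-1)(19-1) = 10 * 18 = 180.
Step 3: Find d = 7^(-1) mod 180 = 103.
  Verify: 7 * 103 = 721 = 1 (mod 180).
Step 4: C = 11^7 mod 209 = 11.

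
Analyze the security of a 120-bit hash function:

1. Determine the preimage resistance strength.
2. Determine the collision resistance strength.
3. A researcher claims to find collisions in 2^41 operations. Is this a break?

Step 1: Preimage resistance requires brute-force of 2^120 operations.
Step 2: Collision resistance (birthday bound) = 2^(120/2) = 2^60.
Step 3: The claimed attack costs 2^41 operations.
Step 4: Since 2^41 < 2^60, the claimed attack beats the generic birthday bound, so collision resistance is broken.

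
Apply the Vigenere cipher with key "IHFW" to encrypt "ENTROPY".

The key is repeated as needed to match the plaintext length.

Step 1: Repeat key to match plaintext length:
  Plaintext: ENTROPY
  Key:       IHFWIHF
Step 2: Encrypt each letter:
  E(4) + I(8) = (4+8) mod 26 = 12 = M
  N(13) + H(7) = (13+7) mod 26 = 20 = U
  T(19) + F(5) = (19+5) mod 26 = 24 = Y
  R(17) + W(22) = (17+22) mod 26 = 13 = N
  O(14) + I(8) = (14+8) mod 26 = 22 = W
  P(15) + H(7) = (15+7) mod 26 = 22 = W
  Y(24) + F(5) = (24+5) mod 26 = 3 = D
Ciphertext: MUYNWWD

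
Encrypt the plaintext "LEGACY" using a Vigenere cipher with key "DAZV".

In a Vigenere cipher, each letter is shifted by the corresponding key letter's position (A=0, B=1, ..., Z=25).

Step 1: Repeat key to match plaintext length:
  Plaintext: LEGACY
  Key:       DAZVDA
Step 2: Encrypt each letter:
  L(11) + D(3) = (11+3) mod 26 = 14 = O
  E(4) + A(0) = (4+0) mod 26 = 4 = E
  G(6) + Z(25) = (6+25) mod 26 = 5 = F
  A(0) + V(21) = (0+21) mod 26 = 21 = V
  C(2) + D(3) = (2+3) mod 26 = 5 = F
  Y(24) + A(0) = (24+0) mod 26 = 24 = Y
Ciphertext: OEFVFY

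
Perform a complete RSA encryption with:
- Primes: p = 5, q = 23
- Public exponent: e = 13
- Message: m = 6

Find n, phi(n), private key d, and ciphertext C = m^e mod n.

Step 1: n = 5 * 23 = 115.
Step 2: phi(n) = (5-1)(23-1) = 4 * 22 = 88.
Step 3: Find d = 13^(-1) mod 88 = 61.
  Verify: 13 * 61 = 793 = 1 (mod 88).
Step 4: C = 6^13 mod 115 = 36.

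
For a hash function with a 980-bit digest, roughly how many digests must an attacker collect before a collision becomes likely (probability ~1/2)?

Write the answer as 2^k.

Step 1: The birthday paradox gives collision probability ~50% after sqrt(2^n) = 2^(n/2) hashes.
Step 2: For 980-bit output: 2^(980/2) = 2^490.
Step 3: Approximately 2^490 hash computations needed.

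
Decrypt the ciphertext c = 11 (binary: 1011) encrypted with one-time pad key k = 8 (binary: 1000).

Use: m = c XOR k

Step 1: XOR ciphertext with key:
  Ciphertext: 1011
  Key:        1000
  XOR:        0011
Step 2: Plaintext = 0011 = 3 in decimal.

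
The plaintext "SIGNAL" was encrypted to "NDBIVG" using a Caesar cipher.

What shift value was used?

Step 1: Compare first letters: S (position 18) -> N (position 13).
Step 2: Shift = (13 - 18) mod 26 = 21.
The shift value is 21.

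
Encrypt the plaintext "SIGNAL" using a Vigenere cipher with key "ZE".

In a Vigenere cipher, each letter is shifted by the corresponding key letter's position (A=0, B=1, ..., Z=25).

Step 1: Repeat key to match plaintext length:
  Plaintext: SIGNAL
  Key:       ZEZEZE
Step 2: Encrypt each letter:
  S(18) + Z(25) = (18+25) mod 26 = 17 = R
  I(8) + E(4) = (8+4) mod 26 = 12 = M
  G(6) + Z(25) = (6+25) mod 26 = 5 = F
  N(13) + E(4) = (13+4) mod 26 = 17 = R
  A(0) + Z(25) = (0+25) mod 26 = 25 = Z
  L(11) + E(4) = (11+4) mod 26 = 15 = P
Ciphertext: RMFRZP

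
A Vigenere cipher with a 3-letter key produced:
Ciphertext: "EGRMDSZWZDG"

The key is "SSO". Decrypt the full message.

Step 1: Key 'SSO' has length 3. Extended key: SSOSSOSSOSS
Step 2: Decrypt each position:
  E(4) - S(18) = 12 = M
  G(6) - S(18) = 14 = O
  R(17) - O(14) = 3 = D
  M(12) - S(18) = 20 = U
  D(3) - S(18) = 11 = L
  S(18) - O(14) = 4 = E
  Z(25) - S(18) = 7 = H
  W(22) - S(18) = 4 = E
  Z(25) - O(14) = 11 = L
  D(3) - S(18) = 11 = L
  G(6) - S(18) = 14 = O
Plaintext: MODULEHELLO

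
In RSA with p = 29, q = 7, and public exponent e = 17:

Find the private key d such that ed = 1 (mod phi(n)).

Step 1: n = 29 * 7 = 203.
Step 2: phi(n) = 28 * 6 = 168.
Step 3: Find d such that 17 * d = 1 (mod 168).
Step 4: d = 17^(-1) mod 168 = 89.
Verification: 17 * 89 = 1513 = 9 * 168 + 1.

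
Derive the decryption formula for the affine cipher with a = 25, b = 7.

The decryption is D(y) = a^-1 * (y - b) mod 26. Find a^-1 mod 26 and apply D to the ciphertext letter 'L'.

Step 1: Find a^-1, the modular inverse of 25 mod 26.
Step 2: We need 25 * a^-1 = 1 (mod 26).
Step 3: 25 * 25 = 625 = 24 * 26 + 1, so a^-1 = 25.
Step 4: D(y) = 25(y - 7) mod 26.
Step 5: Apply to 'L' (y = 11): D(11) = 25 * (11 - 7) mod 26 = 25 * 4 mod 26 = 22 -> 'W'.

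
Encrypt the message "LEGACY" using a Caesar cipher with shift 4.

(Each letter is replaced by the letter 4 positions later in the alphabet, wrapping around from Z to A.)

Step 1: For each letter, shift forward by 4 positions (mod 26).
  L (position 11) -> position (11+4) mod 26 = 15 -> P
  E (position 4) -> position (4+4) mod 26 = 8 -> I
  G (position 6) -> position (6+4) mod 26 = 10 -> K
  A (position 0) -> position (0+4) mod 26 = 4 -> E
  C (position 2) -> position (2+4) mod 26 = 6 -> G
  Y (position 24) -> position (24+4) mod 26 = 2 -> C
Result: PIKEGC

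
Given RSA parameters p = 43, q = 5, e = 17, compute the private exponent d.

Step 1: n = 43 * 5 = 215.
Step 2: phi(n) = 42 * 4 = 168.
Step 3: Find d such that 17 * d = 1 (mod 168).
Step 4: d = 17^(-1) mod 168 = 89.
Verification: 17 * 89 = 1513 = 9 * 168 + 1.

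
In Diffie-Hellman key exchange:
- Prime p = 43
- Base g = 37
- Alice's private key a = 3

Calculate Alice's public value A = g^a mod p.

Step 1: A = g^a mod p = 37^3 mod 43.
  37^1 mod 43 = 37
  37^2 mod 43 = (37 * 37) mod 43 = 36
  37^3 mod 43 = (36 * 37) mod 43 = 42
Result: A = 42.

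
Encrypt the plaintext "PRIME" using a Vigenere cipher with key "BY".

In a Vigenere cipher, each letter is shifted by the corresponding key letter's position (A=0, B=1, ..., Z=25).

Step 1: Repeat key to match plaintext length:
  Plaintext: PRIME
  Key:       BYBYB
Step 2: Encrypt each letter:
  P(15) + B(1) = (15+1) mod 26 = 16 = Q
  R(17) + Y(24) = (17+24) mod 26 = 15 = P
  I(8) + B(1) = (8+1) mod 26 = 9 = J
  M(12) + Y(24) = (12+24) mod 26 = 10 = K
  E(4) + B(1) = (4+1) mod 26 = 5 = F
Ciphertext: QPJKF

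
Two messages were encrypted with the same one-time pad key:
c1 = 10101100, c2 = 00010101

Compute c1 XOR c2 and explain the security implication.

Step 1: c1 XOR c2 = (m1 XOR k) XOR (m2 XOR k).
Step 2: By XOR associativity/commutativity: = m1 XOR m2 XOR k XOR k = m1 XOR m2.
Step 3: 10101100 XOR 00010101 = 10111001 = 185.
Step 4: The key cancels out! An attacker learns m1 XOR m2 = 185, revealing the relationship between plaintexts.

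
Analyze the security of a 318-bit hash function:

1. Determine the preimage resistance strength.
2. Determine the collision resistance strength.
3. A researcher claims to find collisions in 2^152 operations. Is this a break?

Step 1: Preimage resistance requires brute-force of 2^318 operations.
Step 2: Collision resistance (birthday bound) = 2^(318/2) = 2^159.
Step 3: The claimed attack costs 2^152 operations.
Step 4: Since 2^152 < 2^159, the claimed attack beats the generic birthday bound, so collision resistance is broken.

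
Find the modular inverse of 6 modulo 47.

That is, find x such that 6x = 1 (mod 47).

Step 1: We need x such that 6 * x = 1 (mod 47).
Step 2: Using the extended Euclidean algorithm or trial:
  6 * 8 = 48 = 1 * 47 + 1.
Step 3: Since 48 mod 47 = 1, the inverse is x = 8.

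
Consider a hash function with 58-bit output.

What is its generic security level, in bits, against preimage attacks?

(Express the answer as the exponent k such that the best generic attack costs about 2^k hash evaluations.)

Step 1: The hash has a 58-bit output.
Step 2: Preimage resistance means: given a digest h(x), it should be infeasible to find any input that hashes to it.
With a 58-bit output there are 2^58 possible digests, so a generic brute-force preimage search costs about 2^58 evaluations.
Step 3: Security level = 58 bits.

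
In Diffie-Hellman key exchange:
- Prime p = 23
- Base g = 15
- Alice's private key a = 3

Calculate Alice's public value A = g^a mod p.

Step 1: A = g^a mod p = 15^3 mod 23.
  15^1 mod 23 = 15
  15^2 mod 23 = (15 * 15) mod 23 = 18
  15^3 mod 23 = (18 * 15) mod 23 = 17
Result: A = 17.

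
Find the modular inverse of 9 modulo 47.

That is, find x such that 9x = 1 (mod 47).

Step 1: We need x such that 9 * x = 1 (mod 47).
Step 2: Using the extended Euclidean algorithm or trial:
  9 * 21 = 189 = 4 * 47 + 1.
Step 3: Since 189 mod 47 = 1, the inverse is x = 21.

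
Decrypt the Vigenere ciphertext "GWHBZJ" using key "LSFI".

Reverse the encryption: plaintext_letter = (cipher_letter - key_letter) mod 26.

Step 1: Extend key: LSFILS
Step 2: Decrypt each letter (c - k) mod 26:
  G(6) - L(11) = (6-11) mod 26 = 21 = V
  W(22) - S(18) = (22-18) mod 26 = 4 = E
  H(7) - F(5) = (7-5) mod 26 = 2 = C
  B(1) - I(8) = (1-8) mod 26 = 19 = T
  Z(25) - L(11) = (25-11) mod 26 = 14 = O
  J(9) - S(18) = (9-18) mod 26 = 17 = R
Plaintext: VECTOR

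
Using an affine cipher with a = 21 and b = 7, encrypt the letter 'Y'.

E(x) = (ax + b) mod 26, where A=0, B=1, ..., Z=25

Step 1: Convert 'Y' to number: x = 24.
Step 2: E(24) = (21 * 24 + 7) mod 26 = 511 mod 26 = 17.
Step 3: Convert 17 back to letter: R.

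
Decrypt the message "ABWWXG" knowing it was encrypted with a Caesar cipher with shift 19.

Step 1: Reverse the shift by subtracting 19 from each letter position.
  A (position 0) -> position (0-19) mod 26 = 7 -> H
  B (position 1) -> position (1-19) mod 26 = 8 -> I
  W (position 22) -> position (22-19) mod 26 = 3 -> D
  W (position 22) -> position (22-19) mod 26 = 3 -> D
  X (position 23) -> position (23-19) mod 26 = 4 -> E
  G (position 6) -> position (6-19) mod 26 = 13 -> N
Decrypted message: HIDDEN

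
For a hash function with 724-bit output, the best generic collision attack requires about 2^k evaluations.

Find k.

Step 1: The hash has a 724-bit output.
Step 2: Collision resistance means it should be infeasible to find any x != y with h(x) = h(y).
By the birthday bound, a generic collision search succeeds after about sqrt(2^724) = 2^(724/2) = 2^362 evaluations.
Step 3: Security level = 362 bits.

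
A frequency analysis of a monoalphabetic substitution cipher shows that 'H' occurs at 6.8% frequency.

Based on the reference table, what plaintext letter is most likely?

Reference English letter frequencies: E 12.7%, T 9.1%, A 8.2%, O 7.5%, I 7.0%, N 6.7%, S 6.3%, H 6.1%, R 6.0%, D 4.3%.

Step 1: The observed frequency is 6.8%.
Step 2: Compare with English frequencies:
  E: 12.7% (difference: 5.9%)
  T: 9.1% (difference: 2.3%)
  A: 8.2% (difference: 1.4%)
  O: 7.5% (difference: 0.7%)
  I: 7.0% (difference: 0.2%)
  N: 6.7% (difference: 0.1%) <-- closest
  S: 6.3% (difference: 0.5%)
  H: 6.1% (difference: 0.7%)
  R: 6.0% (difference: 0.8%)
  D: 4.3% (difference: 2.5%)
Step 3: 'H' most likely represents 'N' (frequency 6.7%).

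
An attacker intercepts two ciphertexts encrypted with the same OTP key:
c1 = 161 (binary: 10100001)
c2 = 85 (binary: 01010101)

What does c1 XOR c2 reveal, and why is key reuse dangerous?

Step 1: c1 XOR c2 = (m1 XOR k) XOR (m2 XOR k).
Step 2: By XOR associativity/commutativity: = m1 XOR m2 XOR k XOR k = m1 XOR m2.
Step 3: 10100001 XOR 01010101 = 11110100 = 244.
Step 4: The key cancels out! An attacker learns m1 XOR m2 = 244, revealing the relationship between plaintexts.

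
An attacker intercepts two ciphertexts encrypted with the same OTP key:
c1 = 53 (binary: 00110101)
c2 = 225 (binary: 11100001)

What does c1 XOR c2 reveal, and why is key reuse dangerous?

Step 1: c1 XOR c2 = (m1 XOR k) XOR (m2 XOR k).
Step 2: By XOR associativity/commutativity: = m1 XOR m2 XOR k XOR k = m1 XOR m2.
Step 3: 00110101 XOR 11100001 = 11010100 = 212.
Step 4: The key cancels out! An attacker learns m1 XOR m2 = 212, revealing the relationship between plaintexts.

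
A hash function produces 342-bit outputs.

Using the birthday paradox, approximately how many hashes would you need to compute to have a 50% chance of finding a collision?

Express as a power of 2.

Step 1: The birthday paradox gives collision probability ~50% after sqrt(2^n) = 2^(n/2) hashes.
Step 2: For 342-bit output: 2^(342/2) = 2^171.
Step 3: Approximately 2^171 hash computations needed.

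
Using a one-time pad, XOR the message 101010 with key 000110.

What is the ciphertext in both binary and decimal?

Step 1: Write out the XOR operation bit by bit:
  Message: 101010
  Key:     000110
  XOR:     101100
Step 2: Convert to decimal: 101100 = 44.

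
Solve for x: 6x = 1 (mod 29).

Step 1: We need x such that 6 * x = 1 (mod 29).
Step 2: Using the extended Euclidean algorithm or trial:
  6 * 5 = 30 = 1 * 29 + 1.
Step 3: Since 30 mod 29 = 1, the inverse is x = 5.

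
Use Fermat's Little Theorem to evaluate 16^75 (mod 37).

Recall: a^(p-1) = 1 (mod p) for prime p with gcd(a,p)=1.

Step 1: Since 37 is prime, by Fermat's Little Theorem: 16^36 = 1 (mod 37).
Step 2: Reduce exponent: 75 mod 36 = 3.
Step 3: So 16^75 = 16^3 (mod 37).
Step 4: 16^3 mod 37 = 26.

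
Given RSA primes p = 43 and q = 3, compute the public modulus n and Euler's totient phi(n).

Step 1: n = p * q = 43 * 3 = 129.
Step 2: phi(n) = (p-1)(q-1) = 42 * 2 = 84.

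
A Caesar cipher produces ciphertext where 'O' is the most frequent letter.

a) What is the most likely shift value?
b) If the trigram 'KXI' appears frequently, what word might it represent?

Step 1: In English, 'E' is the most frequent letter (12.7%).
Step 2: The most frequent ciphertext letter is 'O' (position 14).
Step 3: Shift = (14 - 4) mod 26 = 10.
Step 4: Decrypt 'KXI' by shifting back 10:
  K -> A
  X -> N
  I -> Y
Step 5: 'KXI' decrypts to 'ANY'.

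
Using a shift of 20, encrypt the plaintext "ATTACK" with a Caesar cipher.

Step 1: For each letter, shift forward by 20 positions (mod 26).
  A (position 0) -> position (0+20) mod 26 = 20 -> U
  T (position 19) -> position (19+20) mod 26 = 13 -> N
  T (position 19) -> position (19+20) mod 26 = 13 -> N
  A (position 0) -> position (0+20) mod 26 = 20 -> U
  C (position 2) -> position (2+20) mod 26 = 22 -> W
  K (position 10) -> position (10+20) mod 26 = 4 -> E
Result: UNNUWE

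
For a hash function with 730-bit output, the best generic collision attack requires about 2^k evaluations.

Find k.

Step 1: The hash has a 730-bit output.
Step 2: Collision resistance means it should be infeasible to find any x != y with h(x) = h(y).
By the birthday bound, a generic collision search succeeds after about sqrt(2^730) = 2^(730/2) = 2^365 evaluations.
Step 3: Security level = 365 bits.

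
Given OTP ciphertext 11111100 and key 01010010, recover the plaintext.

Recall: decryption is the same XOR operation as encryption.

Step 1: XOR ciphertext with key:
  Ciphertext: 11111100
  Key:        01010010
  XOR:        10101110
Step 2: Plaintext = 10101110 = 174 in decimal.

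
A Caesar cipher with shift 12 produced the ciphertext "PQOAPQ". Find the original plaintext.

Step 1: Reverse the shift by subtracting 12 from each letter position.
  P (position 15) -> position (15-12) mod 26 = 3 -> D
  Q (position 16) -> position (16-12) mod 26 = 4 -> E
  O (position 14) -> position (14-12) mod 26 = 2 -> C
  A (position 0) -> position (0-12) mod 26 = 14 -> O
  P (position 15) -> position (15-12) mod 26 = 3 -> D
  Q (position 16) -> position (16-12) mod 26 = 4 -> E
Decrypted message: DECODE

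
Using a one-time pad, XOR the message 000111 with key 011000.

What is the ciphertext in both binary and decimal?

Step 1: Write out the XOR operation bit by bit:
  Message: 000111
  Key:     011000
  XOR:     011111
Step 2: Convert to decimal: 011111 = 31.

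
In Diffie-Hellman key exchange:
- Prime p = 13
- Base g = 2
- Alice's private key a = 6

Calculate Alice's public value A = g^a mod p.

Step 1: A = g^a mod p = 2^6 mod 13.
  2^1 mod 13 = 2
  2^2 mod 13 = (2 * 2) mod 13 = 4
  2^3 mod 13 = (4 * 2) mod 13 = 8
  2^4 mod 13 = (8 * 2) mod 13 = 3
  2^5 mod 13 = (3 * 2) mod 13 = 6
  2^6 mod 13 = (6 * 2) mod 13 = 12
Result: A = 12.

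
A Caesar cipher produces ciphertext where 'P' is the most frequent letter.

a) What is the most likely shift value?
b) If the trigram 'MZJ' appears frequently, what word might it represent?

Step 1: In English, 'E' is the most frequent letter (12.7%).
Step 2: The most frequent ciphertext letter is 'P' (position 15).
Step 3: Shift = (15 - 4) mod 26 = 11.
Step 4: Decrypt 'MZJ' by shifting back 11:
  M -> B
  Z -> O
  J -> Y
Step 5: 'MZJ' decrypts to 'BOY'.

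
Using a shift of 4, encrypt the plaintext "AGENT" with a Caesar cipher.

Step 1: For each letter, shift forward by 4 positions (mod 26).
  A (position 0) -> position (0+4) mod 26 = 4 -> E
  G (position 6) -> position (6+4) mod 26 = 10 -> K
  E (position 4) -> position (4+4) mod 26 = 8 -> I
  N (position 13) -> position (13+4) mod 26 = 17 -> R
  T (position 19) -> position (19+4) mod 26 = 23 -> X
Result: EKIRX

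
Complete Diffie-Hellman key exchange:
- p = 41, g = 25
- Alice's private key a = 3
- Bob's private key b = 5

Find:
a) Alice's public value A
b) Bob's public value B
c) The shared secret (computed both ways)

Step 1: A = g^a mod p = 25^3 mod 41 = 4.
Step 2: B = g^b mod p = 25^5 mod 41 = 40.
Step 3: Alice computes s = B^a mod p = 40^3 mod 41 = 40.
Step 4: Bob computes s = A^b mod p = 4^5 mod 41 = 40.
Both sides agree: shared secret = 40.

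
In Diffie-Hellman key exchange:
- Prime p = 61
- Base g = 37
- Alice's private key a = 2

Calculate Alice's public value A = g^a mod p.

Step 1: A = g^a mod p = 37^2 mod 61.
  37^1 mod 61 = 37
  37^2 mod 61 = (37 * 37) mod 61 = 27
Result: A = 27.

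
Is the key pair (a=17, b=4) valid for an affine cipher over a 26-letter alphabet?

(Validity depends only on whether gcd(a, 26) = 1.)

Step 1: Compute gcd(17, 26).
Step 2: gcd(17, 26) = 1.
Since gcd = 1, 17 is coprime with 26, so it is a valid key.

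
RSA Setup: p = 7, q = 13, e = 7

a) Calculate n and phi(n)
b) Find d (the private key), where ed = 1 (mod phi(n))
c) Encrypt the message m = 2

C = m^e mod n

Step 1: n = 7 * 13 = 91.
Step 2: phi(n) = (7-1)(13-1) = 6 * 12 = 72.
Step 3: Find d = 7^(-1) mod 72 = 31.
  Verify: 7 * 31 = 217 = 1 (mod 72).
Step 4: C = 2^7 mod 91 = 37.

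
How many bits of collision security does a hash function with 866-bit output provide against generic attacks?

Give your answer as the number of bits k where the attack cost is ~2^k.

Step 1: The hash has a 866-bit output.
Step 2: Collision resistance means it should be infeasible to find any x != y with h(x) = h(y).
By the birthday bound, a generic collision search succeeds after about sqrt(2^866) = 2^(866/2) = 2^433 evaluations.
Step 3: Security level = 433 bits.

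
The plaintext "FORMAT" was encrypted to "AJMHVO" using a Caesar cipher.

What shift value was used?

Step 1: Compare first letters: F (position 5) -> A (position 0).
Step 2: Shift = (0 - 5) mod 26 = 21.
The shift value is 21.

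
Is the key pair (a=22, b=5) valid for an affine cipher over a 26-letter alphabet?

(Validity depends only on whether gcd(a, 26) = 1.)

Step 1: Compute gcd(22, 26).
Step 2: gcd(22, 26) = 2.
Since gcd = 2 != 1, 22 shares a common factor with 26, so it cannot be used.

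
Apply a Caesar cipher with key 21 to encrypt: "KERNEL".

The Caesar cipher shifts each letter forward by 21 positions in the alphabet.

Step 1: For each letter, shift forward by 21 positions (mod 26).
  K (position 10) -> position (10+21) mod 26 = 5 -> F
  E (position 4) -> position (4+21) mod 26 = 25 -> Z
  R (position 17) -> position (17+21) mod 26 = 12 -> M
  N (position 13) -> position (13+21) mod 26 = 8 -> I
  E (position 4) -> position (4+21) mod 26 = 25 -> Z
  L (position 11) -> position (11+21) mod 26 = 6 -> G
Result: FZMIZG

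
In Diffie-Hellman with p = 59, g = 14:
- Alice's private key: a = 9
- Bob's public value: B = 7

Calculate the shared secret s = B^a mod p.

Step 1: s = B^a mod p = 7^9 mod 59.
  7^1 mod 59 = 7
  7^2 mod 59 = (7 * 7) mod 59 = 49
  7^3 mod 59 = (49 * 7) mod 59 = 48
  7^4 mod 59 = (48 * 7) mod 59 = 41
  7^5 mod 59 = (41 * 7) mod 59 = 51
  7^6 mod 59 = (51 * 7) mod 59 = 3
  7^7 mod 59 = (3 * 7) mod 59 = 21
  7^8 mod 59 = (21 * 7) mod 59 = 29
  7^9 mod 59 = (29 * 7) mod 59 = 26
Result: shared secret = 26.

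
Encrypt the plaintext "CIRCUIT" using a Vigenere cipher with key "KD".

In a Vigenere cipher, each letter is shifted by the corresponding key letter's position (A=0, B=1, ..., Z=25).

Step 1: Repeat key to match plaintext length:
  Plaintext: CIRCUIT
  Key:       KDKDKDK
Step 2: Encrypt each letter:
  C(2) + K(10) = (2+10) mod 26 = 12 = M
  I(8) + D(3) = (8+3) mod 26 = 11 = L
  R(17) + K(10) = (17+10) mod 26 = 1 = B
  C(2) + D(3) = (2+3) mod 26 = 5 = F
  U(20) + K(10) = (20+10) mod 26 = 4 = E
  I(8) + D(3) = (8+3) mod 26 = 11 = L
  T(19) + K(10) = (19+10) mod 26 = 3 = D
Ciphertext: MLBFELD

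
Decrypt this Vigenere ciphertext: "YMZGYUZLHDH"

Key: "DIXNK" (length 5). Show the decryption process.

Step 1: Key 'DIXNK' has length 5. Extended key: DIXNKDIXNKD
Step 2: Decrypt each position:
  Y(24) - D(3) = 21 = V
  M(12) - I(8) = 4 = E
  Z(25) - X(23) = 2 = C
  G(6) - N(13) = 19 = T
  Y(24) - K(10) = 14 = O
  U(20) - D(3) = 17 = R
  Z(25) - I(8) = 17 = R
  L(11) - X(23) = 14 = O
  H(7) - N(13) = 20 = U
  D(3) - K(10) = 19 = T
  H(7) - D(3) = 4 = E
Plaintext: VECTORROUTE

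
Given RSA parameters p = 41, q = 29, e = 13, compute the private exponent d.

Step 1: n = 41 * 29 = 1189.
Step 2: phi(n) = 40 * 28 = 1120.
Step 3: Find d such that 13 * d = 1 (mod 1120).
Step 4: d = 13^(-1) mod 1120 = 517.
Verification: 13 * 517 = 6721 = 6 * 1120 + 1.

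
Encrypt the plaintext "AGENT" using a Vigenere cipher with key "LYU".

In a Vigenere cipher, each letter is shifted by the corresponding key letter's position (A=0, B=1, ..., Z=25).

Step 1: Repeat key to match plaintext length:
  Plaintext: AGENT
  Key:       LYULY
Step 2: Encrypt each letter:
  A(0) + L(11) = (0+11) mod 26 = 11 = L
  G(6) + Y(24) = (6+24) mod 26 = 4 = E
  E(4) + U(20) = (4+20) mod 26 = 24 = Y
  N(13) + L(11) = (13+11) mod 26 = 24 = Y
  T(19) + Y(24) = (19+24) mod 26 = 17 = R
Ciphertext: LEYYR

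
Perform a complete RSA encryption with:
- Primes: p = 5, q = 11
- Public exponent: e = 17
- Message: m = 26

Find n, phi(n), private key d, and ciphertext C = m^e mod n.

Step 1: n = 5 * 11 = 55.
Step 2: phi(n) = (5-1)(11-1) = 4 * 10 = 40.
Step 3: Find d = 17^(-1) mod 40 = 33.
  Verify: 17 * 33 = 561 = 1 (mod 40).
Step 4: C = 26^17 mod 55 = 16.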